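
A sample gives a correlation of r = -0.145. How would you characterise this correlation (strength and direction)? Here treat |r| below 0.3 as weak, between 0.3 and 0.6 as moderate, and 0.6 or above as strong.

weak negative

r = -0.145 < 0 so the relationship is negative.
|r| = 0.145, which falls in the weak range.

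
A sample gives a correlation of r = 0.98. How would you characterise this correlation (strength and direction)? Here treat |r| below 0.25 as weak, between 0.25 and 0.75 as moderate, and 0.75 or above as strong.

strong positive

r = 0.98 > 0 so the relationship is positive.
|r| = 0.98, which falls in the strong range.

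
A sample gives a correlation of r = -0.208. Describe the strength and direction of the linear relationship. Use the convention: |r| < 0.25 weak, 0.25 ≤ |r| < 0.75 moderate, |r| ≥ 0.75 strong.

weak negative

r = -0.208 < 0 so the relationship is negative.
|r| = 0.208, which falls in the weak range.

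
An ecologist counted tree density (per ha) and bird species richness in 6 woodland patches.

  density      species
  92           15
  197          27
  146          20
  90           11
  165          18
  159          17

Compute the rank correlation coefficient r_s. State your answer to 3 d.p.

0.829

Rank density: 2, 6, 3, 1, 5, 4
Rank species: 2, 6, 5, 1, 4, 3
d = rank(density) − rank(species): 0, 0, -2, 0, 1, 1; Σd² = 6
ρ = 1 − 6Σd² / [n(n²−1)] = 1 − 6×6 / (6×35) = 1 − 36/210 ≈ 0.829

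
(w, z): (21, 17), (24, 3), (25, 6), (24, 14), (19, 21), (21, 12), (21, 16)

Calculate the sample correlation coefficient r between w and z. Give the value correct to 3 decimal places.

-0.827

n = 7, Σw = 155, Σz = 89, Σw² = 3461, Σz² = 1371, Σwz = 1902
nΣwz − ΣwΣz = 13314 − 13795 = -481
nΣw² − (Σw)² = 24227 − 24025 = 202; nΣz² − (Σz)² = 9597 − 7921 = 1676
r = -481 / √(202 × 1676) = -481 / 581.8522 ≈ -0.827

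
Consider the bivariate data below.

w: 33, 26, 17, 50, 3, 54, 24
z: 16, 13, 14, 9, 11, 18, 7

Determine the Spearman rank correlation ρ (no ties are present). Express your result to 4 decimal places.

Rank w: 5, 4, 2, 6, 1, 7, 3
Rank z: 6, 4, 5, 2, 3, 7, 1
d = rank(w) − rank(z): -1, 0, -3, 4, -2, 0, 2; Σd² = 34
ρ = 1 − 6Σd² / [n(n²−1)] = 1 − 6×34 / (7×48) = 1 − 204/336 ≈ 0.3929

0.3929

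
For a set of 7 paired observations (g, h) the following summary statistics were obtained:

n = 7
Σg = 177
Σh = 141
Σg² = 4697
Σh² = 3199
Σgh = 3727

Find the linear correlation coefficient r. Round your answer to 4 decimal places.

0.5737

r = (nΣgh − ΣgΣh) / √[(nΣg² − (Σg)²)(nΣh² − (Σh)²)]
Numerator: 7×3727 − 177×141 = 1132
Denominator: √[(32879 − 31329)(22393 − 19881)] = √[1550 × 2512] = 1973.2207
r = 1132 / 1973.2207 ≈ 0.5737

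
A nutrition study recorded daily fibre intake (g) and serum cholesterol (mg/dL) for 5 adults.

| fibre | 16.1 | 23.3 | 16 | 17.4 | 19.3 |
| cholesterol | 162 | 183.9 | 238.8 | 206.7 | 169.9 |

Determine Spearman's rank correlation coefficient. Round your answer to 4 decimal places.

-0.3000

Rank fibre: 2, 5, 1, 3, 4
Rank cholesterol: 1, 3, 5, 4, 2
d = rank(fibre) − rank(cholesterol): 1, 2, -4, -1, 2; Σd² = 26
ρ = 1 − 6Σd² / [n(n²−1)] = 1 − 6×26 / (5×24) = 1 − 156/120 ≈ -0.3000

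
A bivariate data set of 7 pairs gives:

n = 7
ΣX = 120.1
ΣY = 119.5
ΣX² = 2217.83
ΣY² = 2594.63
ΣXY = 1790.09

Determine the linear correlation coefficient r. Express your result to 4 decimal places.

-0.8810

r = (nΣXY − ΣXΣY) / √[(nΣX² − (ΣX)²)(nΣY² − (ΣY)²)]
Numerator: 7×1790.09 − 120.1×119.5 = -1821.32
Denominator: √[(15524.81 − 14424.01)(18162.41 − 14280.25)] = √[1100.8 × 3882.16] = 2067.2401
r = -1821.32 / 2067.2401 ≈ -0.8810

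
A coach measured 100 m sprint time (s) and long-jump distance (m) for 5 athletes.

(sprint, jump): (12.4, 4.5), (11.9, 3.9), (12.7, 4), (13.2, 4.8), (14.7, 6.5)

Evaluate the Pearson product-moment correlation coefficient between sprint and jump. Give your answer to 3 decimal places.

n = 5, Σx = 64.9, Σy = 23.7, Σx² = 846.99, Σy² = 116.75, Σxy = 311.92
nΣxy − ΣxΣy = 1559.6 − 1538.13 = 21.47
nΣx² − (Σx)² = 4234.95 − 4212.01 = 22.94; nΣy² − (Σy)² = 583.75 − 561.69 = 22.06
r = 21.47 / √(22.94 × 22.06) = 21.47 / 22.4957 ≈ 0.954

0.954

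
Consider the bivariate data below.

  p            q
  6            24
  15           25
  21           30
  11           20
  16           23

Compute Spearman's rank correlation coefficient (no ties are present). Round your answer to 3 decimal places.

0.500

Rank p: 1, 3, 5, 2, 4
Rank q: 3, 4, 5, 1, 2
d = rank(p) − rank(q): -2, -1, 0, 1, 2; Σd² = 10
ρ = 1 − 6Σd² / [n(n²−1)] = 1 − 6×10 / (5×24) = 1 − 60/120 ≈ 0.500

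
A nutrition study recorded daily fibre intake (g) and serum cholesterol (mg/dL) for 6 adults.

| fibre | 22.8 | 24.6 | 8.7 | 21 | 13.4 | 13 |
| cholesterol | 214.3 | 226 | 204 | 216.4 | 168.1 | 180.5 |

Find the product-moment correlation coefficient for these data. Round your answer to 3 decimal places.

0.697

n = 6, Σx = 103.5, Σy = 1209.3, Σx² = 1990.25, Σy² = 246283.31, Σxy = 21363.88
nΣxy − ΣxΣy = 128183.28 − 125162.55 = 3020.73
nΣx² − (Σx)² = 11941.5 − 10712.25 = 1229.25; nΣy² − (Σy)² = 1477699.86 − 1462406.49 = 15293.37
r = 3020.73 / √(1229.25 × 15293.37) = 3020.73 / 4335.8246 ≈ 0.697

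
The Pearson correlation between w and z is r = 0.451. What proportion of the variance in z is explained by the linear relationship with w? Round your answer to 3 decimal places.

r² = (0.451)² = 0.203

0.203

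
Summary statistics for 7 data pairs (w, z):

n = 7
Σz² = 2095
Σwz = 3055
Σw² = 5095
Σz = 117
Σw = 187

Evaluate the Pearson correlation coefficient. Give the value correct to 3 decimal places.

r = (nΣwz − ΣwΣz) / √[(nΣw² − (Σw)²)(nΣz² − (Σz)²)]
Numerator: 7×3055 − 187×117 = -494
Denominator: √[(35665 − 34969)(14665 − 13689)] = √[696 × 976] = 824.1942
r = -494 / 824.1942 ≈ -0.599

-0.599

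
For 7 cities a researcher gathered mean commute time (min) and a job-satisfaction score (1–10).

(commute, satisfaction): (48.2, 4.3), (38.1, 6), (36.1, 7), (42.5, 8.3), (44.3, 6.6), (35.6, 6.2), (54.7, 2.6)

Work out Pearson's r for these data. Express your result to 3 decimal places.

-0.736

n = 7, Σx = 299.5, Σy = 41, Σx² = 13106.25, Σy² = 261.14, Σxy = 1696.63
nΣxy − ΣxΣy = 11876.41 − 12279.5 = -403.09
nΣx² − (Σx)² = 91743.75 − 89700.25 = 2043.5; nΣy² − (Σy)² = 1827.98 − 1681 = 146.98
r = -403.09 / √(2043.5 × 146.98) = -403.09 / 548.0453 ≈ -0.736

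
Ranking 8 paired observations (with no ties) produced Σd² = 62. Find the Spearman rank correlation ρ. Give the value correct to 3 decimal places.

0.262

ρ = 1 − 6Σd² / [n(n²−1)] = 1 − 6×62 / (8×63)
  = 1 − 372/504 = 1 − 0.7381 ≈ 0.262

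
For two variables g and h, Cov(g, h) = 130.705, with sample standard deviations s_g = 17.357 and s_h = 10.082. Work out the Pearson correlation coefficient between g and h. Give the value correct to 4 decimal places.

0.7469

r = Cov(g,h) / (s_g · s_h) = 130.705 / (17.357 × 10.082)
  = 130.705 / 174.9933 ≈ 0.7469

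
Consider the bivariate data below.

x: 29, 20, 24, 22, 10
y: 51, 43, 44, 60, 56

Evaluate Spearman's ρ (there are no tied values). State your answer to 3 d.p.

Rank x: 5, 2, 4, 3, 1
Rank y: 3, 1, 2, 5, 4
d = rank(x) − rank(y): 2, 1, 2, -2, -3; Σd² = 22
ρ = 1 − 6Σd² / [n(n²−1)] = 1 − 6×22 / (5×24) = 1 − 132/120 ≈ -0.100

-0.100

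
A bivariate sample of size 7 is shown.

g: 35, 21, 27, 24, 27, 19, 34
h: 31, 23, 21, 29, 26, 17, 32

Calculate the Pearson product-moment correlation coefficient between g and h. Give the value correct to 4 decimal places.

n = 7, Σg = 187, Σh = 179, Σg² = 5217, Σh² = 4761, Σgh = 4944
nΣgh − ΣgΣh = 34608 − 33473 = 1135
nΣg² − (Σg)² = 36519 − 34969 = 1550; nΣh² − (Σh)² = 33327 − 32041 = 1286
r = 1135 / √(1550 × 1286) = 1135 / 1411.8428 ≈ 0.8039

0.8039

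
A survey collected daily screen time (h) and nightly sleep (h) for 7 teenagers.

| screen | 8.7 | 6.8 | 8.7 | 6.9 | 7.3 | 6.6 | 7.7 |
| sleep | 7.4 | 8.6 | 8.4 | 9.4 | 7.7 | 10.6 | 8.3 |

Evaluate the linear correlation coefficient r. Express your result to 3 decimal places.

n = 7, Σx = 52.7, Σy = 60.4, Σx² = 401.37, Σy² = 528.18, Σxy = 450.88
nΣxy − ΣxΣy = 3156.16 − 3183.08 = -26.92
nΣx² − (Σx)² = 2809.59 − 2777.29 = 32.3; nΣy² − (Σy)² = 3697.26 − 3648.16 = 49.1
r = -26.92 / √(32.3 × 49.1) = -26.92 / 39.8237 ≈ -0.676

-0.676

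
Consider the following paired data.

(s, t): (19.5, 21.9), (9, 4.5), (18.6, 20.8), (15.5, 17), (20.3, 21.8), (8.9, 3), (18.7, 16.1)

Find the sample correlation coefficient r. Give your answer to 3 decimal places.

0.970

n = 7, Σs = 110.5, Σt = 105.1, Σs² = 1888.45, Σt² = 1964.95, Σst = 1888.24
nΣst − ΣsΣt = 13217.68 − 11613.55 = 1604.13
nΣs² − (Σs)² = 13219.15 − 12210.25 = 1008.9; nΣt² − (Σt)² = 13754.65 − 11046.01 = 2708.64
r = 1604.13 / √(1008.9 × 2708.64) = 1604.13 / 1653.1022 ≈ 0.970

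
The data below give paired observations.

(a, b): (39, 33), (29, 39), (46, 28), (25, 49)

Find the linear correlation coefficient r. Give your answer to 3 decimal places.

n = 4, Σa = 139, Σb = 149, Σa² = 5103, Σb² = 5795, Σab = 4931
nΣab − ΣaΣb = 19724 − 20711 = -987
nΣa² − (Σa)² = 20412 − 19321 = 1091; nΣb² − (Σb)² = 23180 − 22201 = 979
r = -987 / √(1091 × 979) = -987 / 1033.4839 ≈ -0.955

-0.955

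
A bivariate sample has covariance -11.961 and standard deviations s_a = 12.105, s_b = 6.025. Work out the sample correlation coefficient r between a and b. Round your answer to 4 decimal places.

r = Cov(a,b) / (s_a · s_b) = -11.961 / (12.105 × 6.025)
  = -11.961 / 72.9326 ≈ -0.1640

-0.1640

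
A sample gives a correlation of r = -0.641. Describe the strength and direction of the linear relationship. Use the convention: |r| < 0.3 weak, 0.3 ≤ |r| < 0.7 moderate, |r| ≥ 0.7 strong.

r = -0.641 < 0 so the relationship is negative.
|r| = 0.641, which falls in the moderate range.

moderate negative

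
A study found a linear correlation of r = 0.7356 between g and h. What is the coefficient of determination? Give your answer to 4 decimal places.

r² = (0.7356)² = 0.5411

0.5411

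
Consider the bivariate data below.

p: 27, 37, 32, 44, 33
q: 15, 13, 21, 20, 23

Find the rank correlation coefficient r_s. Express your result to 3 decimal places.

-0.100

Rank p: 1, 4, 2, 5, 3
Rank q: 2, 1, 4, 3, 5
d = rank(p) − rank(q): -1, 3, -2, 2, -2; Σd² = 22
ρ = 1 − 6Σd² / [n(n²−1)] = 1 − 6×22 / (5×24) = 1 − 132/120 ≈ -0.100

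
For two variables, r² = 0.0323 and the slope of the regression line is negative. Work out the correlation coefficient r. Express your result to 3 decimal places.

-0.180

|r| = √0.0323 = 0.180
The association is negative, so r = −0.180.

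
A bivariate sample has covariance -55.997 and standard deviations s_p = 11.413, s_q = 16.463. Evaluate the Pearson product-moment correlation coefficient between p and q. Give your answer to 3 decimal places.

r = Cov(p,q) / (s_p · s_q) = -55.997 / (11.413 × 16.463)
  = -55.997 / 187.8922 ≈ -0.298

-0.298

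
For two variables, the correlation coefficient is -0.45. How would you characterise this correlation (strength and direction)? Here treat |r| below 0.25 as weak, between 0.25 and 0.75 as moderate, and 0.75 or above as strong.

r = -0.45 < 0 so the relationship is negative.
|r| = 0.45, which falls in the moderate range.

moderate negative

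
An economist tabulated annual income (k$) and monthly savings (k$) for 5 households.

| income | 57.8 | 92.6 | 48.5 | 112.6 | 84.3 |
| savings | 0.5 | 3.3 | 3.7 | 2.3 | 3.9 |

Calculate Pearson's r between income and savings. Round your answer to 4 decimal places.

0.1180

n = 5, Σx = 395.8, Σy = 13.7, Σx² = 34053.1, Σy² = 45.33, Σxy = 1101.68
nΣxy − ΣxΣy = 5508.4 − 5422.46 = 85.94
nΣx² − (Σx)² = 170265.5 − 156657.64 = 13607.86; nΣy² − (Σy)² = 226.65 − 187.69 = 38.96
r = 85.94 / √(13607.86 × 38.96) = 85.94 / 728.1224 ≈ 0.1180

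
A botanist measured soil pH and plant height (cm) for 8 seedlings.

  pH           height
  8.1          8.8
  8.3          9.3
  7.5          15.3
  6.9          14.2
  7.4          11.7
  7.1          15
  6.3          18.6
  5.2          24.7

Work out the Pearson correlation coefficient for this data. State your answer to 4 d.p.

n = 8, Σx = 56.8, Σy = 117.6, Σx² = 410.26, Σy² = 1917.6, Σxy = 799.9
nΣxy − ΣxΣy = 6399.2 − 6679.68 = -280.48
nΣx² − (Σx)² = 3282.08 − 3226.24 = 55.84; nΣy² − (Σy)² = 15340.8 − 13829.76 = 1511.04
r = -280.48 / √(55.84 × 1511.04) = -280.48 / 290.4763 ≈ -0.9656

-0.9656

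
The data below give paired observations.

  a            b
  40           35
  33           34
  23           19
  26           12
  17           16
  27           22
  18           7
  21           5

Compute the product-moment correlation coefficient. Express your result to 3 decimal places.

0.855

n = 8, Σa = 205, Σb = 150, Σa² = 5677, Σb² = 3700, Σab = 4368
nΣab − ΣaΣb = 34944 − 30750 = 4194
nΣa² − (Σa)² = 45416 − 42025 = 3391; nΣb² − (Σb)² = 29600 − 22500 = 7100
r = 4194 / √(3391 × 7100) = 4194 / 4906.7403 ≈ 0.855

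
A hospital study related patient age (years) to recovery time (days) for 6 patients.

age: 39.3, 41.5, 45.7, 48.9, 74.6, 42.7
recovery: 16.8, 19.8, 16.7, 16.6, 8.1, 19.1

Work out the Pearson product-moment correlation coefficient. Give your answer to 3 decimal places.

-0.949

n = 6, Σx = 292.7, Σy = 97.1, Σx² = 15134.89, Σy² = 1659.15, Σxy = 4476.7
nΣxy − ΣxΣy = 26860.2 − 28421.17 = -1560.97
nΣx² − (Σx)² = 90809.34 − 85673.29 = 5136.05; nΣy² − (Σy)² = 9954.9 − 9428.41 = 526.49
r = -1560.97 / √(5136.05 × 526.49) = -1560.97 / 1644.4084 ≈ -0.949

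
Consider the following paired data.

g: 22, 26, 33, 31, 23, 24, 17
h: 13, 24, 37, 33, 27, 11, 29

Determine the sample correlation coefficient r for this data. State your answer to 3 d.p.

0.493

n = 7, Σg = 176, Σh = 174, Σg² = 4604, Σh² = 4894, Σgh = 4532
nΣgh − ΣgΣh = 31724 − 30624 = 1100
nΣg² − (Σg)² = 32228 − 30976 = 1252; nΣh² − (Σh)² = 34258 − 30276 = 3982
r = 1100 / √(1252 × 3982) = 1100 / 2232.8153 ≈ 0.493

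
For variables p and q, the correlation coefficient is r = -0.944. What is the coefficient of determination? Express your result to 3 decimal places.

0.891

r² = (-0.944)² = 0.891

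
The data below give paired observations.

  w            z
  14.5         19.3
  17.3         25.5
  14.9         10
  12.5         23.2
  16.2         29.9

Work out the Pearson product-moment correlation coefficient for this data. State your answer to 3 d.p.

0.315

n = 5, Σw = 75.4, Σz = 107.9, Σw² = 1150.24, Σz² = 2554.99, Σwz = 1644.38
nΣwz − ΣwΣz = 8221.9 − 8135.66 = 86.24
nΣw² − (Σw)² = 5751.2 − 5685.16 = 66.04; nΣz² − (Σz)² = 12774.95 − 11642.41 = 1132.54
r = 86.24 / √(66.04 × 1132.54) = 86.24 / 273.4830 ≈ 0.315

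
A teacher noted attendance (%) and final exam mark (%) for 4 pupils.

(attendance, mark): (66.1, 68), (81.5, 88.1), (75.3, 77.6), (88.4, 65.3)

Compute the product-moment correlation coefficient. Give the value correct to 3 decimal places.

0.072

n = 4, Σx = 311.3, Σy = 299, Σx² = 24496.11, Σy² = 22671.46, Σxy = 23290.75
nΣxy − ΣxΣy = 93163 − 93078.7 = 84.3
nΣx² − (Σx)² = 97984.44 − 96907.69 = 1076.75; nΣy² − (Σy)² = 90685.84 − 89401 = 1284.84
r = 84.3 / √(1076.75 × 1284.84) = 84.3 / 1176.2021 ≈ 0.072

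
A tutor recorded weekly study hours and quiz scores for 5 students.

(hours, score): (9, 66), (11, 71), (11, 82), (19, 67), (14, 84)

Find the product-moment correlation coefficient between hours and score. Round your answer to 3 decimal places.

-0.076

n = 5, Σx = 64, Σy = 370, Σx² = 880, Σy² = 27666, Σxy = 4726
nΣxy − ΣxΣy = 23630 − 23680 = -50
nΣx² − (Σx)² = 4400 − 4096 = 304; nΣy² − (Σy)² = 138330 − 136900 = 1430
r = -50 / √(304 × 1430) = -50 / 659.3330 ≈ -0.076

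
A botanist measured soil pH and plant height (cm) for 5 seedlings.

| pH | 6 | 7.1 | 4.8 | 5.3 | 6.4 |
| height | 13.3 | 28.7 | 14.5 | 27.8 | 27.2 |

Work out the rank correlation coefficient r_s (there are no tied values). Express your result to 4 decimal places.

0.5000

Rank pH: 3, 5, 1, 2, 4
Rank height: 1, 5, 2, 4, 3
d = rank(pH) − rank(height): 2, 0, -1, -2, 1; Σd² = 10
ρ = 1 − 6Σd² / [n(n²−1)] = 1 − 6×10 / (5×24) = 1 − 60/120 ≈ 0.5000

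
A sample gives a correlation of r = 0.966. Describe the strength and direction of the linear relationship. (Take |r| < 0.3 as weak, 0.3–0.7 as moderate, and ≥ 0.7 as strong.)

strong positive

r = 0.966 > 0 so the relationship is positive.
|r| = 0.966, which falls in the strong range.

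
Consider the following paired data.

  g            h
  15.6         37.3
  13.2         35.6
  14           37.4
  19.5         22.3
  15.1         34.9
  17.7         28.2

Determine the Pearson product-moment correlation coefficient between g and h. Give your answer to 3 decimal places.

n = 6, Σg = 95.1, Σh = 195.7, Σg² = 1535.15, Σh² = 6567.95, Σgh = 3036.38
nΣgh − ΣgΣh = 18218.28 − 18611.07 = -392.79
nΣg² − (Σg)² = 9210.9 − 9044.01 = 166.89; nΣh² − (Σh)² = 39407.7 − 38298.49 = 1109.21
r = -392.79 / √(166.89 × 1109.21) = -392.79 / 430.2512 ≈ -0.913

-0.913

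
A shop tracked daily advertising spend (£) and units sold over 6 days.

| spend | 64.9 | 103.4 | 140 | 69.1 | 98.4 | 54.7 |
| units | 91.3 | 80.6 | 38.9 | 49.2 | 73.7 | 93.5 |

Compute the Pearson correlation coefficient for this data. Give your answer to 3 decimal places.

-0.644

n = 6, Σx = 530.5, Σy = 427.2, Σx² = 51953.03, Σy² = 32939.84, Σxy = 35471.66
nΣxy − ΣxΣy = 212829.96 − 226629.6 = -13799.64
nΣx² − (Σx)² = 311718.18 − 281430.25 = 30287.93; nΣy² − (Σy)² = 197639.04 − 182499.84 = 15139.2
r = -13799.64 / √(30287.93 × 15139.2) = -13799.64 / 21413.4311 ≈ -0.644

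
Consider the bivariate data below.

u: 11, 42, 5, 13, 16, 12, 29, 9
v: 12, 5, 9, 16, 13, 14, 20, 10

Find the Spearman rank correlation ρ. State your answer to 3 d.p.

Rank u: 3, 8, 1, 5, 6, 4, 7, 2
Rank v: 4, 1, 2, 7, 5, 6, 8, 3
d = rank(u) − rank(v): -1, 7, -1, -2, 1, -2, -1, -1; Σd² = 62
ρ = 1 − 6Σd² / [n(n²−1)] = 1 − 6×62 / (8×63) = 1 − 372/504 ≈ 0.262

0.262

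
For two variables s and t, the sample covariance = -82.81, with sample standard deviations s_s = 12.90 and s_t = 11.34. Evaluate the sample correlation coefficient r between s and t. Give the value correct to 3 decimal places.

r = Cov(s,t) / (s_s · s_t) = -82.81 / (12.90 × 11.34)
  = -82.81 / 146.2860 ≈ -0.566

-0.566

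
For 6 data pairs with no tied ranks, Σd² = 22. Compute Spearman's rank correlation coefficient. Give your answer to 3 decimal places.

ρ = 1 − 6Σd² / [n(n²−1)] = 1 − 6×22 / (6×35)
  = 1 − 132/210 = 1 − 0.6286 ≈ 0.371

0.371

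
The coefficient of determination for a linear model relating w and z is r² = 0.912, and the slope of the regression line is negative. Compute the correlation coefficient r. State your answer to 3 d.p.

-0.955

|r| = √0.912 = 0.955
The association is negative, so r = −0.955.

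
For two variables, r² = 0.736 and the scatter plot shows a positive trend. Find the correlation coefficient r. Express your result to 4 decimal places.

|r| = √0.736 = 0.8579
The association is positive, so r = 0.8579.

0.8579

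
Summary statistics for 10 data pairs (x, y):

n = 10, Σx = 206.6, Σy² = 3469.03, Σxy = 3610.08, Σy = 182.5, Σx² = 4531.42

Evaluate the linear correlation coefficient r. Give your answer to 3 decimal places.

-0.840

r = (nΣxy − ΣxΣy) / √[(nΣx² − (Σx)²)(nΣy² − (Σy)²)]
Numerator: 10×3610.08 − 206.6×182.5 = -1603.7
Denominator: √[(45314.2 − 42683.56)(34690.3 − 33306.25)] = √[2630.64 × 1384.05] = 1908.1240
r = -1603.7 / 1908.1240 ≈ -0.840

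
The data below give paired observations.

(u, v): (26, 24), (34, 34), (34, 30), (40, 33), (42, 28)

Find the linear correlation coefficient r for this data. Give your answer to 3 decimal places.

0.508

n = 5, Σu = 176, Σv = 149, Σu² = 6352, Σv² = 4505, Σuv = 5296
nΣuv − ΣuΣv = 26480 − 26224 = 256
nΣu² − (Σu)² = 31760 − 30976 = 784; nΣv² − (Σv)² = 22525 − 22201 = 324
r = 256 / √(784 × 324) = 256 / 504.0000 ≈ 0.508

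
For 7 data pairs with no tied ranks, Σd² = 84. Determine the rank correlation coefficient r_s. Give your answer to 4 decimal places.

-0.5000

ρ = 1 − 6Σd² / [n(n²−1)] = 1 − 6×84 / (7×48)
  = 1 − 504/336 = 1 − 1.50000 ≈ -0.5000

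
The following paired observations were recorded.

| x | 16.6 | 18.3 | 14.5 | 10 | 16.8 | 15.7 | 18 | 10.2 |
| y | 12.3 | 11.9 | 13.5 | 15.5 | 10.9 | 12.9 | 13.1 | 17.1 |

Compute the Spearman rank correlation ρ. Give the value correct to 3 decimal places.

-0.786

Rank x: 5, 8, 3, 1, 6, 4, 7, 2
Rank y: 3, 2, 6, 7, 1, 4, 5, 8
d = rank(x) − rank(y): 2, 6, -3, -6, 5, 0, 2, -6; Σd² = 150
ρ = 1 − 6Σd² / [n(n²−1)] = 1 − 6×150 / (8×63) = 1 − 900/504 ≈ -0.786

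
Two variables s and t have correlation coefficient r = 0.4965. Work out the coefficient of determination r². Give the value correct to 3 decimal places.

r² = (0.4965)² = 0.247

0.247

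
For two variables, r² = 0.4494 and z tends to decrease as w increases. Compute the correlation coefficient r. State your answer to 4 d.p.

-0.6704

|r| = √0.4494 = 0.6704
The association is negative, so r = −0.6704.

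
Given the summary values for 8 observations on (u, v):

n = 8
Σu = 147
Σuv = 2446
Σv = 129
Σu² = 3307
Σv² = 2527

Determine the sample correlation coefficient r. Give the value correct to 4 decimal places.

r = (nΣuv − ΣuΣv) / √[(nΣu² − (Σu)²)(nΣv² − (Σv)²)]
Numerator: 8×2446 − 147×129 = 605
Denominator: √[(26456 − 21609)(20216 − 16641)] = √[4847 × 3575] = 4162.6944
r = 605 / 4162.6944 ≈ 0.1453

0.1453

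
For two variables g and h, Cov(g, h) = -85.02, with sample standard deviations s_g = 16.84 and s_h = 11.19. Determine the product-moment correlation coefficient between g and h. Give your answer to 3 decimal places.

-0.451

r = Cov(g,h) / (s_g · s_h) = -85.02 / (16.84 × 11.19)
  = -85.02 / 188.4396 ≈ -0.451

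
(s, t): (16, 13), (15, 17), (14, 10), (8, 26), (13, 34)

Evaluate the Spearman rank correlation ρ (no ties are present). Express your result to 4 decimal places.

-0.6000

Rank s: 5, 4, 3, 1, 2
Rank t: 2, 3, 1, 4, 5
d = rank(s) − rank(t): 3, 1, 2, -3, -3; Σd² = 32
ρ = 1 − 6Σd² / [n(n²−1)] = 1 − 6×32 / (5×24) = 1 − 192/120 ≈ -0.6000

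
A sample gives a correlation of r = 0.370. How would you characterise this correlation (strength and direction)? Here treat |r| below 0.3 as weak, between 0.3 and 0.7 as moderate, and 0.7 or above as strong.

moderate positive

r = 0.370 > 0 so the relationship is positive.
|r| = 0.370, which falls in the moderate range.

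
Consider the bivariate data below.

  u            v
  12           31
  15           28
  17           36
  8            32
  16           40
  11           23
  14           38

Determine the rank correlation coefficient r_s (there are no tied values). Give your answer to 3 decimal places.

0.500

Rank u: 3, 5, 7, 1, 6, 2, 4
Rank v: 3, 2, 5, 4, 7, 1, 6
d = rank(u) − rank(v): 0, 3, 2, -3, -1, 1, -2; Σd² = 28
ρ = 1 − 6Σd² / [n(n²−1)] = 1 − 6×28 / (7×48) = 1 − 168/336 ≈ 0.500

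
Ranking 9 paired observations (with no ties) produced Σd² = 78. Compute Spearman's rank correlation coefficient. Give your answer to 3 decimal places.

ρ = 1 − 6Σd² / [n(n²−1)] = 1 − 6×78 / (9×80)
  = 1 − 468/720 = 1 − 0.6500 ≈ 0.350

0.350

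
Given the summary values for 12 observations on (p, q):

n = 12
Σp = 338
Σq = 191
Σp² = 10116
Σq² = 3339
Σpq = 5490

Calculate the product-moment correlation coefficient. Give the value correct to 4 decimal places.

r = (nΣpq − ΣpΣq) / √[(nΣp² − (Σp)²)(nΣq² − (Σq)²)]
Numerator: 12×5490 − 338×191 = 1322
Denominator: √[(121392 − 114244)(40068 − 36481)] = √[7148 × 3587] = 5063.5833
r = 1322 / 5063.5833 ≈ 0.2611

0.2611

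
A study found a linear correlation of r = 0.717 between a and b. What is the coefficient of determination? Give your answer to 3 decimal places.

r² = (0.717)² = 0.514

0.514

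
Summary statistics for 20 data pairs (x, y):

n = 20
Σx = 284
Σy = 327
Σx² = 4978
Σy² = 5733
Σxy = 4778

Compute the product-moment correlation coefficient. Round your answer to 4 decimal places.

r = (nΣxy − ΣxΣy) / √[(nΣx² − (Σx)²)(nΣy² − (Σy)²)]
Numerator: 20×4778 − 284×327 = 2692
Denominator: √[(99560 − 80656)(114660 − 106929)] = √[18904 × 7731] = 12089.1201
r = 2692 / 12089.1201 ≈ 0.2227

0.2227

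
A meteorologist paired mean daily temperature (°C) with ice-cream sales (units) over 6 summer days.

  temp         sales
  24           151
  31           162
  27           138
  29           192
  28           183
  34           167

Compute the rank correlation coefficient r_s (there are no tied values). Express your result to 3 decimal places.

0.486

Rank temp: 1, 5, 2, 4, 3, 6
Rank sales: 2, 3, 1, 6, 5, 4
d = rank(temp) − rank(sales): -1, 2, 1, -2, -2, 2; Σd² = 18
ρ = 1 − 6Σd² / [n(n²−1)] = 1 − 6×18 / (6×35) = 1 − 108/210 ≈ 0.486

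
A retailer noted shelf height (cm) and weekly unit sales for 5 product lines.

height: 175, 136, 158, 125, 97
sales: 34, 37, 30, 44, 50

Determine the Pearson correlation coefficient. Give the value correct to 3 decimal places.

-0.911

n = 5, Σx = 691, Σy = 195, Σx² = 99119, Σy² = 7861, Σxy = 26072
nΣxy − ΣxΣy = 130360 − 134745 = -4385
nΣx² − (Σx)² = 495595 − 477481 = 18114; nΣy² − (Σy)² = 39305 − 38025 = 1280
r = -4385 / √(18114 × 1280) = -4385 / 4815.1760 ≈ -0.911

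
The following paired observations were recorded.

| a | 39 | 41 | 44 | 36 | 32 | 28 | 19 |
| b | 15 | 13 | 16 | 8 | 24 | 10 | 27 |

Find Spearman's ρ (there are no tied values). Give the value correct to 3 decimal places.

Rank a: 5, 6, 7, 4, 3, 2, 1
Rank b: 4, 3, 5, 1, 6, 2, 7
d = rank(a) − rank(b): 1, 3, 2, 3, -3, 0, -6; Σd² = 68
ρ = 1 − 6Σd² / [n(n²−1)] = 1 − 6×68 / (7×48) = 1 − 408/336 ≈ -0.214

-0.214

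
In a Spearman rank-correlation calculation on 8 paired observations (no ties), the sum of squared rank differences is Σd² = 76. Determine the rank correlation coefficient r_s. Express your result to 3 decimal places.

0.095

ρ = 1 − 6Σd² / [n(n²−1)] = 1 − 6×76 / (8×63)
  = 1 − 456/504 = 1 − 0.9048 ≈ 0.095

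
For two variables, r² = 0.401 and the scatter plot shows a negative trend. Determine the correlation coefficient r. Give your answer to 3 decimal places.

|r| = √0.401 = 0.633
The association is negative, so r = −0.633.

-0.633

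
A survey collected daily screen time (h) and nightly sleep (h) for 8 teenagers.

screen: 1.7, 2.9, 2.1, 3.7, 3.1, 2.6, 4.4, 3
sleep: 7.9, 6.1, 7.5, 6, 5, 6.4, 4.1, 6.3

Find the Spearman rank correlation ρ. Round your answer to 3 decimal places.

-0.952

Rank screen: 1, 4, 2, 7, 6, 3, 8, 5
Rank sleep: 8, 4, 7, 3, 2, 6, 1, 5
d = rank(screen) − rank(sleep): -7, 0, -5, 4, 4, -3, 7, 0; Σd² = 164
ρ = 1 − 6Σd² / [n(n²−1)] = 1 − 6×164 / (8×63) = 1 − 984/504 ≈ -0.952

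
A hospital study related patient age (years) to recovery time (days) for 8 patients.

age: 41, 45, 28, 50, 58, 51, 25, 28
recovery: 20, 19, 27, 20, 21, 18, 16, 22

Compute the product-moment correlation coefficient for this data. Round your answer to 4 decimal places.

n = 8, Σx = 326, Σy = 163, Σx² = 14364, Σy² = 3395, Σxy = 6583
nΣxy − ΣxΣy = 52664 − 53138 = -474
nΣx² − (Σx)² = 114912 − 106276 = 8636; nΣy² − (Σy)² = 27160 − 26569 = 591
r = -474 / √(8636 × 591) = -474 / 2259.1760 ≈ -0.2098

-0.2098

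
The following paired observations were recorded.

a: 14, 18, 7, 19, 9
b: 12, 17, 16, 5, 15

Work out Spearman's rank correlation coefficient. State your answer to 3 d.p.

-0.400

Rank a: 3, 4, 1, 5, 2
Rank b: 2, 5, 4, 1, 3
d = rank(a) − rank(b): 1, -1, -3, 4, -1; Σd² = 28
ρ = 1 − 6Σd² / [n(n²−1)] = 1 − 6×28 / (5×24) = 1 − 168/120 ≈ -0.400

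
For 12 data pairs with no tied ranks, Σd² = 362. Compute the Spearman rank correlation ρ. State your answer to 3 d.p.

-0.266

ρ = 1 − 6Σd² / [n(n²−1)] = 1 − 6×362 / (12×143)
  = 1 − 2172/1716 = 1 − 1.2657 ≈ -0.266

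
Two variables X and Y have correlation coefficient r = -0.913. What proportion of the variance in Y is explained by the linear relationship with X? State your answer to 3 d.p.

r² = (-0.913)² = 0.834

0.834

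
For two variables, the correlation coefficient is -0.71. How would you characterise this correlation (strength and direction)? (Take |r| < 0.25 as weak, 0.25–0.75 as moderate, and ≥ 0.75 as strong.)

r = -0.71 < 0 so the relationship is negative.
|r| = 0.71, which falls in the moderate range.

moderate negative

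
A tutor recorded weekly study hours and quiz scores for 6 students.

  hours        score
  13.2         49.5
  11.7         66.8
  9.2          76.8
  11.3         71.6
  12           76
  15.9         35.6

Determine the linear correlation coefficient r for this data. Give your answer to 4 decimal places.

n = 6, Σx = 73.3, Σy = 376.3, Σx² = 920.27, Σy² = 24980.65, Σxy = 4428.64
nΣxy − ΣxΣy = 26571.84 − 27582.79 = -1010.95
nΣx² − (Σx)² = 5521.62 − 5372.89 = 148.73; nΣy² − (Σy)² = 149883.9 − 141601.69 = 8282.21
r = -1010.95 / √(148.73 × 8282.21) = -1010.95 / 1109.8708 ≈ -0.9109

-0.9109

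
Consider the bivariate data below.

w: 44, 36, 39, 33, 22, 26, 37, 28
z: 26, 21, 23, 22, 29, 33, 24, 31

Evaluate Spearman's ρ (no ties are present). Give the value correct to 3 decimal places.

-0.500

Rank w: 8, 5, 7, 4, 1, 2, 6, 3
Rank z: 5, 1, 3, 2, 6, 8, 4, 7
d = rank(w) − rank(z): 3, 4, 4, 2, -5, -6, 2, -4; Σd² = 126
ρ = 1 − 6Σd² / [n(n²−1)] = 1 − 6×126 / (8×63) = 1 − 756/504 ≈ -0.500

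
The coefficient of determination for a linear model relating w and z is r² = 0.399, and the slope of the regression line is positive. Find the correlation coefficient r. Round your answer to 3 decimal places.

|r| = √0.399 = 0.632
The association is positive, so r = 0.632.

0.632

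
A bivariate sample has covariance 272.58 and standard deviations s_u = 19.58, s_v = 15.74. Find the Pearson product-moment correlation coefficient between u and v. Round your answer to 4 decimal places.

r = Cov(u,v) / (s_u · s_v) = 272.58 / (19.58 × 15.74)
  = 272.58 / 308.1892 ≈ 0.8845

0.8845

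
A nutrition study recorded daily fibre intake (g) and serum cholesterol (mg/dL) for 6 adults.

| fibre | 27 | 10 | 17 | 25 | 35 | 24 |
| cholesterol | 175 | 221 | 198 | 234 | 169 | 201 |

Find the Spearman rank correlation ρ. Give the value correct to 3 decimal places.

-0.600

Rank fibre: 5, 1, 2, 4, 6, 3
Rank cholesterol: 2, 5, 3, 6, 1, 4
d = rank(fibre) − rank(cholesterol): 3, -4, -1, -2, 5, -1; Σd² = 56
ρ = 1 − 6Σd² / [n(n²−1)] = 1 − 6×56 / (6×35) = 1 − 336/210 ≈ -0.600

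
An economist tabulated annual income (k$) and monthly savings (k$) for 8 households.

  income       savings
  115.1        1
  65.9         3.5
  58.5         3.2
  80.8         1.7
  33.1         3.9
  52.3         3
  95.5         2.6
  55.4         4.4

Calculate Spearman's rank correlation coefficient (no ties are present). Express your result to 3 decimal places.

Rank income: 8, 5, 4, 6, 1, 2, 7, 3
Rank savings: 1, 6, 5, 2, 7, 4, 3, 8
d = rank(income) − rank(savings): 7, -1, -1, 4, -6, -2, 4, -5; Σd² = 148
ρ = 1 − 6Σd² / [n(n²−1)] = 1 − 6×148 / (8×63) = 1 − 888/504 ≈ -0.762

-0.762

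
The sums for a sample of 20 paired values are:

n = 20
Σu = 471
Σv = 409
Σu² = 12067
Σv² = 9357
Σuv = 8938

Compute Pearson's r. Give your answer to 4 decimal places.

r = (nΣuv − ΣuΣv) / √[(nΣu² − (Σu)²)(nΣv² − (Σv)²)]
Numerator: 20×8938 − 471×409 = -13879
Denominator: √[(241340 − 221841)(187140 − 167281)] = √[19499 × 19859] = 19678.1768
r = -13879 / 19678.1768 ≈ -0.7053

-0.7053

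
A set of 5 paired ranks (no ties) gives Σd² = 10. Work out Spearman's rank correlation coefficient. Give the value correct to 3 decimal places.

ρ = 1 − 6Σd² / [n(n²−1)] = 1 − 6×10 / (5×24)
  = 1 − 60/120 = 1 − 0.5000 ≈ 0.500

0.500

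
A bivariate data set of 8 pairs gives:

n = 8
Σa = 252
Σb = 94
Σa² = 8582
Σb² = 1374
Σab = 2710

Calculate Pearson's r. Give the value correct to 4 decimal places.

-0.6025

r = (nΣab − ΣaΣb) / √[(nΣa² − (Σa)²)(nΣb² − (Σb)²)]
Numerator: 8×2710 − 252×94 = -2008
Denominator: √[(68656 − 63504)(10992 − 8836)] = √[5152 × 2156] = 3332.8234
r = -2008 / 3332.8234 ≈ -0.6025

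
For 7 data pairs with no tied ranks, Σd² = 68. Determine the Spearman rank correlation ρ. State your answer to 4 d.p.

ρ = 1 − 6Σd² / [n(n²−1)] = 1 − 6×68 / (7×48)
  = 1 − 408/336 = 1 − 1.21429 ≈ -0.2143

-0.2143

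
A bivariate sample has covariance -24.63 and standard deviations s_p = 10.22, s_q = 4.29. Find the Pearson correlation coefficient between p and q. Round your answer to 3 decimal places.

r = Cov(p,q) / (s_p · s_q) = -24.63 / (10.22 × 4.29)
  = -24.63 / 43.8438 ≈ -0.562

-0.562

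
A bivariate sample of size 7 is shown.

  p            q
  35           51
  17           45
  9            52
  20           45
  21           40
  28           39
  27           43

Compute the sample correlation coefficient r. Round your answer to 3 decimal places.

n = 7, Σp = 157, Σq = 315, Σp² = 3949, Σq² = 14325, Σpq = 7011
nΣpq − ΣpΣq = 49077 − 49455 = -378
nΣp² − (Σp)² = 27643 − 24649 = 2994; nΣq² − (Σq)² = 100275 − 99225 = 1050
r = -378 / √(2994 × 1050) = -378 / 1773.0482 ≈ -0.213

-0.213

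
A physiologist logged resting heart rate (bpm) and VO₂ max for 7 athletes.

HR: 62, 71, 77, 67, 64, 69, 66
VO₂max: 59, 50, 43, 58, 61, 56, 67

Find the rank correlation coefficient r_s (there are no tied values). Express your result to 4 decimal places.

-0.8571

Rank HR: 1, 6, 7, 4, 2, 5, 3
Rank VO₂max: 5, 2, 1, 4, 6, 3, 7
d = rank(HR) − rank(VO₂max): -4, 4, 6, 0, -4, 2, -4; Σd² = 104
ρ = 1 − 6Σd² / [n(n²−1)] = 1 − 6×104 / (7×48) = 1 − 624/336 ≈ -0.8571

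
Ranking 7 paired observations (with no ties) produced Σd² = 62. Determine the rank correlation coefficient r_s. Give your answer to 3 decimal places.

ρ = 1 − 6Σd² / [n(n²−1)] = 1 − 6×62 / (7×48)
  = 1 − 372/336 = 1 − 1.1071 ≈ -0.107

-0.107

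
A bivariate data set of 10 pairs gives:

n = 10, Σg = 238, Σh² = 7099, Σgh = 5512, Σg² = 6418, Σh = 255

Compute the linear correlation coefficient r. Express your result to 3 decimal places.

-0.831

r = (nΣgh − ΣgΣh) / √[(nΣg² − (Σg)²)(nΣh² − (Σh)²)]
Numerator: 10×5512 − 238×255 = -5570
Denominator: √[(64180 − 56644)(70990 − 65025)] = √[7536 × 5965] = 6704.6432
r = -5570 / 6704.6432 ≈ -0.831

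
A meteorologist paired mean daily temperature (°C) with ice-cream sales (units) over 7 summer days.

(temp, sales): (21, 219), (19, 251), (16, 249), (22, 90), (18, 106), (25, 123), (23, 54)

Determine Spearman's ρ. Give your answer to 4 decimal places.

-0.5357

Rank temp: 4, 3, 1, 5, 2, 7, 6
Rank sales: 5, 7, 6, 2, 3, 4, 1
d = rank(temp) − rank(sales): -1, -4, -5, 3, -1, 3, 5; Σd² = 86
ρ = 1 − 6Σd² / [n(n²−1)] = 1 − 6×86 / (7×48) = 1 − 516/336 ≈ -0.5357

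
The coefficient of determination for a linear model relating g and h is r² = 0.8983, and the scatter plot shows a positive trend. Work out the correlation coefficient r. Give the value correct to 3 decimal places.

0.948

|r| = √0.8983 = 0.948
The association is positive, so r = 0.948.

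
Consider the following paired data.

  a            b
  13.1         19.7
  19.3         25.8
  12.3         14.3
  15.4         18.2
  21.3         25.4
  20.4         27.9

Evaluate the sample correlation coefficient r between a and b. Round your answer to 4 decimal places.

n = 6, Σa = 101.8, Σb = 131.3, Σa² = 1802.4, Σb² = 3013.03, Σab = 2322.36
nΣab − ΣaΣb = 13934.16 − 13366.34 = 567.82
nΣa² − (Σa)² = 10814.4 − 10363.24 = 451.16; nΣb² − (Σb)² = 18078.18 − 17239.69 = 838.49
r = 567.82 / √(451.16 × 838.49) = 567.82 / 615.0554 ≈ 0.9232

0.9232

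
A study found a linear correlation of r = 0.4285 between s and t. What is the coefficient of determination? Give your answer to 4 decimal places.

0.1836

r² = (0.4285)² = 0.1836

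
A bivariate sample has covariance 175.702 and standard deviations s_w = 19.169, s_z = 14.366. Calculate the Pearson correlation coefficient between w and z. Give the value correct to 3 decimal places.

r = Cov(w,z) / (s_w · s_z) = 175.702 / (19.169 × 14.366)
  = 175.702 / 275.3819 ≈ 0.638

0.638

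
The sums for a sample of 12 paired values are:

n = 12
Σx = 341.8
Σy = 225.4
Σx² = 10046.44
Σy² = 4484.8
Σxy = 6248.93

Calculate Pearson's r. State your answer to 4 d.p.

r = (nΣxy − ΣxΣy) / √[(nΣx² − (Σx)²)(nΣy² − (Σy)²)]
Numerator: 12×6248.93 − 341.8×225.4 = -2054.56
Denominator: √[(120557.28 − 116827.24)(53817.6 − 50805.16)] = √[3730.04 × 3012.44] = 3352.0921
r = -2054.56 / 3352.0921 ≈ -0.6129

-0.6129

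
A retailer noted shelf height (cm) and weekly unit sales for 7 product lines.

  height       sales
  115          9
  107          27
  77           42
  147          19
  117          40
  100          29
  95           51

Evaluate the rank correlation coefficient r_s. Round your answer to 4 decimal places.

Rank height: 5, 4, 1, 7, 6, 3, 2
Rank sales: 1, 3, 6, 2, 5, 4, 7
d = rank(height) − rank(sales): 4, 1, -5, 5, 1, -1, -5; Σd² = 94
ρ = 1 − 6Σd² / [n(n²−1)] = 1 − 6×94 / (7×48) = 1 − 564/336 ≈ -0.6786

-0.6786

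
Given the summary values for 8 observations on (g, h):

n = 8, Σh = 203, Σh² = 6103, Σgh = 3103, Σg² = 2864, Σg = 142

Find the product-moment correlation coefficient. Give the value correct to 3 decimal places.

r = (nΣgh − ΣgΣh) / √[(nΣg² − (Σg)²)(nΣh² − (Σh)²)]
Numerator: 8×3103 − 142×203 = -4002
Denominator: √[(22912 − 20164)(48824 − 41209)] = √[2748 × 7615] = 4574.4967
r = -4002 / 4574.4967 ≈ -0.875

-0.875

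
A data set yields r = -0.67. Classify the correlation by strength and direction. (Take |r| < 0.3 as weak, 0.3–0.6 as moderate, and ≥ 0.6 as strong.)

strong negative

r = -0.67 < 0 so the relationship is negative.
|r| = 0.67, which falls in the strong range.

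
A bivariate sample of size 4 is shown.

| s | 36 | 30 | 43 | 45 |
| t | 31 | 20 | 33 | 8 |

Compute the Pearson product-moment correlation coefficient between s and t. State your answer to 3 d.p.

-0.198

n = 4, Σs = 154, Σt = 92, Σs² = 6070, Σt² = 2514, Σst = 3495
nΣst − ΣsΣt = 13980 − 14168 = -188
nΣs² − (Σs)² = 24280 − 23716 = 564; nΣt² − (Σt)² = 10056 − 8464 = 1592
r = -188 / √(564 × 1592) = -188 / 947.5695 ≈ -0.198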